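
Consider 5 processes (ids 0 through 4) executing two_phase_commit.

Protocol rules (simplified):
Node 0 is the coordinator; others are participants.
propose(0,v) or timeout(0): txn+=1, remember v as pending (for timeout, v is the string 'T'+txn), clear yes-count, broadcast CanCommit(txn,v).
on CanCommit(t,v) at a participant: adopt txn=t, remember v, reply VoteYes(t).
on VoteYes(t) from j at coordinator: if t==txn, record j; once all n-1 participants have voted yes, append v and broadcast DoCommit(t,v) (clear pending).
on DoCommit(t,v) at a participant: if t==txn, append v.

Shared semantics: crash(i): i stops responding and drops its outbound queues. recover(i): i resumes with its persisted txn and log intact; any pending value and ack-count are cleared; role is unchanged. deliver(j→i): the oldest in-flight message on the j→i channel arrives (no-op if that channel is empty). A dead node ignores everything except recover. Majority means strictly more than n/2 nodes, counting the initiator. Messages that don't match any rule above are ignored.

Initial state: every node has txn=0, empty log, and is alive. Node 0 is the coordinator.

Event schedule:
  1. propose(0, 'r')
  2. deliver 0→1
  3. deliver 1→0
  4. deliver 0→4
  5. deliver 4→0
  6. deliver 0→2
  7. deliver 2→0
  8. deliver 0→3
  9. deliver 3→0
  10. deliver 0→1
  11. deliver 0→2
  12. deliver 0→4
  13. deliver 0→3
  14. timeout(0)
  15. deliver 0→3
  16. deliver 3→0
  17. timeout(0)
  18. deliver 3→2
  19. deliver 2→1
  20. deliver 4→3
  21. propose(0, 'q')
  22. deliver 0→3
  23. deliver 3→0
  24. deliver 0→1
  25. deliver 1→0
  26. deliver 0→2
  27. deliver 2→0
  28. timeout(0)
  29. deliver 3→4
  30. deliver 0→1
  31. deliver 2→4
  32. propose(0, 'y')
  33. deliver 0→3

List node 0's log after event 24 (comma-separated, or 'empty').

r

after 1 — propose(0,'r'): n0:coor/t1/[-]
after 2 — deliver 0→1: n1:part/t1/[-]
after 3 — deliver 1→0: ·
after 4 — deliver 0→4: n4:part/t1/[-]
after 5 — deliver 4→0: ·
after 6 — deliver 0→2: n2:part/t1/[-]
after 7 — deliver 2→0: ·
after 8 — deliver 0→3: n3:part/t1/[-]
after 9 — deliver 3→0: n0:coor/t1/[r]
after 10 — deliver 0→1: n1:part/t1/[r]
after 11 — deliver 0→2: n2:part/t1/[r]
after 12 — deliver 0→4: n4:part/t1/[r]
after 13 — deliver 0→3: n3:part/t1/[r]
after 14 — timeout(0): n0:coor/t2/[r]
after 15 — deliver 0→3: n3:part/t2/[r]
after 16 — deliver 3→0: ·
after 17 — timeout(0): n0:coor/t3/[r]
after 18 — deliver 3→2: ·
after 19 — deliver 2→1: ·
after 20 — deliver 4→3: ·
after 21 — propose(0,'q'): n0:coor/t4/[r]
after 22 — deliver 0→3: n3:part/t3/[r]
after 23 — deliver 3→0: ·
after 24 — deliver 0→1: n1:part/t2/[r]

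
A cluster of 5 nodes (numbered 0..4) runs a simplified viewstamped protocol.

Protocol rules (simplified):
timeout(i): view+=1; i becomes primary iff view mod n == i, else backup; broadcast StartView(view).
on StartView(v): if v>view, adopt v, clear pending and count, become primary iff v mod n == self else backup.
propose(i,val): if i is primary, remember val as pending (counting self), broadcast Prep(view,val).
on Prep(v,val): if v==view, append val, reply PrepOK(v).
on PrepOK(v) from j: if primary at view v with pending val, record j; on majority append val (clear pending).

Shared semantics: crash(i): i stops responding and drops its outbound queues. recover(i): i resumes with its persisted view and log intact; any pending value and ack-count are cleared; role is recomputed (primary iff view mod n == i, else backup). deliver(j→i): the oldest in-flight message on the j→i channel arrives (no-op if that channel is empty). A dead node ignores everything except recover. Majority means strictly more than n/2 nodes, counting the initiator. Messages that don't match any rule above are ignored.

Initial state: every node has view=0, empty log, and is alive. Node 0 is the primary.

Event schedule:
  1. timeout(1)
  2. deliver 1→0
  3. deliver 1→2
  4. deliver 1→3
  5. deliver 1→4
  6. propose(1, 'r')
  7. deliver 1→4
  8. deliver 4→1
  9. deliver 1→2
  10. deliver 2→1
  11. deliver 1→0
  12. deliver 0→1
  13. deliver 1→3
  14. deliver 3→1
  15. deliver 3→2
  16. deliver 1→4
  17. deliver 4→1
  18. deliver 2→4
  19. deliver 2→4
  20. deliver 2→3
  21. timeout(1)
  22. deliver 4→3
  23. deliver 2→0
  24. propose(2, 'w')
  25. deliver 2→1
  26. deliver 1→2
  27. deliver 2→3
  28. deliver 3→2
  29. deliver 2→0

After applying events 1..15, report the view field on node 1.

step 1 timeout(1): 1={prim,v=1,log=-}
step 2 deliver 1→0: 0={back,v=1,log=-}
step 3 deliver 1→2: 2={back,v=1,log=-}
step 4 deliver 1→3: 3={back,v=1,log=-}
step 5 deliver 1→4: 4={back,v=1,log=-}
step 6 propose(1,'r'): —
step 7 deliver 1→4: 4={back,v=1,log=r}
step 8 deliver 4→1: —
step 9 deliver 1→2: 2={back,v=1,log=r}
step 10 deliver 2→1: 1={prim,v=1,log=r}
step 11 deliver 1→0: 0={back,v=1,log=r}
step 12 deliver 0→1: —
step 13 deliver 1→3: 3={back,v=1,log=r}
step 14 deliver 3→1: —
step 15 deliver 3→2: —

1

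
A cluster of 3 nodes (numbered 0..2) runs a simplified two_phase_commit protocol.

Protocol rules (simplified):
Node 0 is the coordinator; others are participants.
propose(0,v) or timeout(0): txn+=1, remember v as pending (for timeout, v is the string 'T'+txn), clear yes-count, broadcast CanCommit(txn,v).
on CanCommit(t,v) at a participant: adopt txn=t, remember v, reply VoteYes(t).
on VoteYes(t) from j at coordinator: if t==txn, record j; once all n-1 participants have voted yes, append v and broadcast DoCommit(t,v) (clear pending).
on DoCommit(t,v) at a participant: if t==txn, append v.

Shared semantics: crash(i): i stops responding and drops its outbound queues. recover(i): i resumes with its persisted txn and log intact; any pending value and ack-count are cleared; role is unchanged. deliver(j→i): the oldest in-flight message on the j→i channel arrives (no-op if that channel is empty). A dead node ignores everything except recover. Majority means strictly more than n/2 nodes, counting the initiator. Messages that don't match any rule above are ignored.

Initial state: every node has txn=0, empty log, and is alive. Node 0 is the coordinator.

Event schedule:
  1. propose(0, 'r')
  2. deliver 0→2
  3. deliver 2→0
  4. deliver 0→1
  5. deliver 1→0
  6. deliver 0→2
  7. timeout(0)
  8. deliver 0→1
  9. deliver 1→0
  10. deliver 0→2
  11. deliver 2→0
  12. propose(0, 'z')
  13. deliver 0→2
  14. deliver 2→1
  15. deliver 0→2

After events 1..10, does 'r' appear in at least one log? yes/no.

step 1 propose(0,'r'): 0={coor,t=1,log=-}
step 2 deliver 0→2: 2={part,t=1,log=-}
step 3 deliver 2→0: —
step 4 deliver 0→1: 1={part,t=1,log=-}
step 5 deliver 1→0: 0={coor,t=1,log=r}
step 6 deliver 0→2: 2={part,t=1,log=r}
step 7 timeout(0): 0={coor,t=2,log=r}
step 8 deliver 0→1: 1={part,t=1,log=r}
step 9 deliver 1→0: —
step 10 deliver 0→2: 2={part,t=2,log=r}

yes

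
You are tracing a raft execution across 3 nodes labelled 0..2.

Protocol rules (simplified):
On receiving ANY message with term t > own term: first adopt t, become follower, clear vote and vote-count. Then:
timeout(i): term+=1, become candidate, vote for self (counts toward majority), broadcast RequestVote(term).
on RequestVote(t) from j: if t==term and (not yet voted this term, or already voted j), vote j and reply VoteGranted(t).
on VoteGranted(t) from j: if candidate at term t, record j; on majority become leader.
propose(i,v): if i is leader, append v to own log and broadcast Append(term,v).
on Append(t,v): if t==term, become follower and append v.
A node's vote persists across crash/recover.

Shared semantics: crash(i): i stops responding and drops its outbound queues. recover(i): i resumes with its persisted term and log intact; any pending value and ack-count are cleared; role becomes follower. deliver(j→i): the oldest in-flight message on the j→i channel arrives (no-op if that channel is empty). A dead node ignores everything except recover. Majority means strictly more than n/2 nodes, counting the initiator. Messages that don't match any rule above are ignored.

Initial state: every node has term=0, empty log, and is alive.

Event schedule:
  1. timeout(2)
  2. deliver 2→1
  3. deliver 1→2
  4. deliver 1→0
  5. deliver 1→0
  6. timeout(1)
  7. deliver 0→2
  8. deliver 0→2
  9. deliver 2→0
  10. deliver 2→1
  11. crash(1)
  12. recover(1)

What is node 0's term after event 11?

1

after 1 — timeout(2): n2:cand/t1/[-]
after 2 — deliver 2→1: n1:foll/t1/[-]
after 3 — deliver 1→2: n2:lead/t1/[-]
after 4 — deliver 1→0: ·
after 5 — deliver 1→0: ·
after 6 — timeout(1): n1:cand/t2/[-]
after 7 — deliver 0→2: ·
after 8 — deliver 0→2: ·
after 9 — deliver 2→0: n0:foll/t1/[-]
after 10 — deliver 2→1: ·
after 11 — crash(1): n1:✗cand/t2/[-]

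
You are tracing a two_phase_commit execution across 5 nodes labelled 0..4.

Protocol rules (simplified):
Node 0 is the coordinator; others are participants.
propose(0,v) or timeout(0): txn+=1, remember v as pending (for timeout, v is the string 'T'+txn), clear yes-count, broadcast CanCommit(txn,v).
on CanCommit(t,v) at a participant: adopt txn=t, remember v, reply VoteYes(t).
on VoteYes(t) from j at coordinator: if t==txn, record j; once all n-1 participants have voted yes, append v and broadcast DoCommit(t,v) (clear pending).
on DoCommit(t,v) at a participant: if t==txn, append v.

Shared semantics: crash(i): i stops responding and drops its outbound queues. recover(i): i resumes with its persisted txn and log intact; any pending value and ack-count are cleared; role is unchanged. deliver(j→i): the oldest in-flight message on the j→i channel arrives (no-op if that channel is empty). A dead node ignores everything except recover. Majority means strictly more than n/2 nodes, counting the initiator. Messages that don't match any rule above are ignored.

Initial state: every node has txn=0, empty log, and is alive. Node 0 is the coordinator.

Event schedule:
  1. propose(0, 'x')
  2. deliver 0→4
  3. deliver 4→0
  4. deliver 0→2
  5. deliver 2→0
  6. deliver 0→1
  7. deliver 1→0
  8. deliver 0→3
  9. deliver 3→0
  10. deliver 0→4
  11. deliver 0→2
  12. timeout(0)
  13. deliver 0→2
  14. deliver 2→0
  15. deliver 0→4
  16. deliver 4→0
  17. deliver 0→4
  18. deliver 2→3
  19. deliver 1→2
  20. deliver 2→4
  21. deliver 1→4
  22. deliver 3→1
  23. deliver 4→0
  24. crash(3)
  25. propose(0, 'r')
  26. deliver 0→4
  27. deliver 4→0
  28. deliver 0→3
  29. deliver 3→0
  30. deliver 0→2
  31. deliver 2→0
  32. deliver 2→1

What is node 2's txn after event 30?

3

after 1 — propose(0,'x'): n0:coor/t1/[-]
after 2 — deliver 0→4: n4:part/t1/[-]
after 3 — deliver 4→0: ·
after 4 — deliver 0→2: n2:part/t1/[-]
after 5 — deliver 2→0: ·
after 6 — deliver 0→1: n1:part/t1/[-]
after 7 — deliver 1→0: ·
after 8 — deliver 0→3: n3:part/t1/[-]
after 9 — deliver 3→0: n0:coor/t1/[x]
after 10 — deliver 0→4: n4:part/t1/[x]
after 11 — deliver 0→2: n2:part/t1/[x]
after 12 — timeout(0): n0:coor/t2/[x]
after 13 — deliver 0→2: n2:part/t2/[x]
after 14 — deliver 2→0: ·
after 15 — deliver 0→4: n4:part/t2/[x]
after 16 — deliver 4→0: ·
after 17 — deliver 0→4: ·
after 18 — deliver 2→3: ·
after 19 — deliver 1→2: ·
after 20 — deliver 2→4: ·
after 21 — deliver 1→4: ·
after 22 — deliver 3→1: ·
after 23 — deliver 4→0: ·
after 24 — crash(3): n3:✗part/t1/[-]
after 25 — propose(0,'r'): n0:coor/t3/[x]
after 26 — deliver 0→4: n4:part/t3/[x]
after 27 — deliver 4→0: ·
after 28 — deliver 0→3: ·
after 29 — deliver 3→0: ·
after 30 — deliver 0→2: n2:part/t3/[x]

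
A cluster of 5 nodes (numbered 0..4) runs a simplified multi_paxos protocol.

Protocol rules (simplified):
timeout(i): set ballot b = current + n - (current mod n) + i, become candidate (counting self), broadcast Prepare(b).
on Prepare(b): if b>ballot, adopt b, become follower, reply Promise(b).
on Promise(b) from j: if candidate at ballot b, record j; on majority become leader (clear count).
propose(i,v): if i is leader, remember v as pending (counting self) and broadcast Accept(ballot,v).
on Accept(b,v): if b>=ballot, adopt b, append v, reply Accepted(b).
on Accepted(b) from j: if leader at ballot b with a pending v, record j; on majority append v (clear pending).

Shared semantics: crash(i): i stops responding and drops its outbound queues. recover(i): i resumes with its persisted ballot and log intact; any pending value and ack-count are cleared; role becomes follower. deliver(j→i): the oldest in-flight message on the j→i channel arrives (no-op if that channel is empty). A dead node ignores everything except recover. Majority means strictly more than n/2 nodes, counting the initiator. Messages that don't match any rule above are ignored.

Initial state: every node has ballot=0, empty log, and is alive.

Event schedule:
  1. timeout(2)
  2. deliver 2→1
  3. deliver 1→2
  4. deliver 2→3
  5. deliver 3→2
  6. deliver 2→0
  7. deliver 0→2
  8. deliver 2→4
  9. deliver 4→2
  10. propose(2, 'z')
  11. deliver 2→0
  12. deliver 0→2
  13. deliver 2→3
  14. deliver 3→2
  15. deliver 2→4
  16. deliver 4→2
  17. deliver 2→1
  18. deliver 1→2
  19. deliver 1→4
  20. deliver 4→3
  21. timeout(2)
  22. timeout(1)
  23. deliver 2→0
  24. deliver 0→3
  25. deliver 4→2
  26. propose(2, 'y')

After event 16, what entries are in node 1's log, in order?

step 1 timeout(2): 2={cand,b=7,log=-}
step 2 deliver 2→1: 1={foll,b=7,log=-}
step 3 deliver 1→2: —
step 4 deliver 2→3: 3={foll,b=7,log=-}
step 5 deliver 3→2: 2={lead,b=7,log=-}
step 6 deliver 2→0: 0={foll,b=7,log=-}
step 7 deliver 0→2: —
step 8 deliver 2→4: 4={foll,b=7,log=-}
step 9 deliver 4→2: —
step 10 propose(2,'z'): —
step 11 deliver 2→0: 0={foll,b=7,log=z}
step 12 deliver 0→2: —
step 13 deliver 2→3: 3={foll,b=7,log=z}
step 14 deliver 3→2: 2={lead,b=7,log=z}
step 15 deliver 2→4: 4={foll,b=7,log=z}
step 16 deliver 4→2: —

empty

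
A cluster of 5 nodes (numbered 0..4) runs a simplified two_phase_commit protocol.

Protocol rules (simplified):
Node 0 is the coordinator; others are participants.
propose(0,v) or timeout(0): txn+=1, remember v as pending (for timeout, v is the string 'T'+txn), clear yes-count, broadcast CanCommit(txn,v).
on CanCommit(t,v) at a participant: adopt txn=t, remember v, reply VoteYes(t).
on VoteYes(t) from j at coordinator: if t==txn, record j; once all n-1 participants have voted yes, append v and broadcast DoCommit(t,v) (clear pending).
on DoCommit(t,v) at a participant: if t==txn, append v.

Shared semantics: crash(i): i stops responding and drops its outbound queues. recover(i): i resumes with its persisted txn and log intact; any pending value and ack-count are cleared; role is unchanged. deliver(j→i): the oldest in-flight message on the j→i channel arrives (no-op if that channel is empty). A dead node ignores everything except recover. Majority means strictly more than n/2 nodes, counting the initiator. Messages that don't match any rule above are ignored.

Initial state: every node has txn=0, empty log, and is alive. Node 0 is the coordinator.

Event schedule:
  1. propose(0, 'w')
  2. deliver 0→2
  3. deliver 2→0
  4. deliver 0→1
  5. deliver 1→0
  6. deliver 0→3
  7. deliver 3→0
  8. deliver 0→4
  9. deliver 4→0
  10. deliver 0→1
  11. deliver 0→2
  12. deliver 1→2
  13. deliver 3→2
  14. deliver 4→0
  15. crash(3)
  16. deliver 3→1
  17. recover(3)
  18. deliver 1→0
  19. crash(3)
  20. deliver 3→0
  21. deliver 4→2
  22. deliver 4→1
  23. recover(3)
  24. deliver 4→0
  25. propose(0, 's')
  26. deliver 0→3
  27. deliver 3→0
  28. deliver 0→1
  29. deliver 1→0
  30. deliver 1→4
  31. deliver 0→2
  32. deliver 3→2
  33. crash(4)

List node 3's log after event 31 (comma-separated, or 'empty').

1. propose(0,'w'):  <0:coor t1 ->
2. deliver 0→2:  <2:part t1 ->
3. deliver 2→0:  nop
4. deliver 0→1:  <1:part t1 ->
5. deliver 1→0:  nop
6. deliver 0→3:  <3:part t1 ->
7. deliver 3→0:  nop
8. deliver 0→4:  <4:part t1 ->
9. deliver 4→0:  <0:coor t1 w>
10. deliver 0→1:  <1:part t1 w>
11. deliver 0→2:  <2:part t1 w>
12. deliver 1→2:  nop
13. deliver 3→2:  nop
14. deliver 4→0:  nop
15. crash(3):  <3:✗part t1 ->
16. deliver 3→1:  nop
17. recover(3):  <3:part t1 ->
18. deliver 1→0:  nop
19. crash(3):  <3:✗part t1 ->
20. deliver 3→0:  nop
21. deliver 4→2:  nop
22. deliver 4→1:  nop
23. recover(3):  <3:part t1 ->
24. deliver 4→0:  nop
25. propose(0,'s'):  <0:coor t2 w>
26. deliver 0→3:  <3:part t1 w>
27. deliver 3→0:  nop
28. deliver 0→1:  <1:part t2 w>
29. deliver 1→0:  nop
30. deliver 1→4:  nop
31. deliver 0→2:  <2:part t2 w>

w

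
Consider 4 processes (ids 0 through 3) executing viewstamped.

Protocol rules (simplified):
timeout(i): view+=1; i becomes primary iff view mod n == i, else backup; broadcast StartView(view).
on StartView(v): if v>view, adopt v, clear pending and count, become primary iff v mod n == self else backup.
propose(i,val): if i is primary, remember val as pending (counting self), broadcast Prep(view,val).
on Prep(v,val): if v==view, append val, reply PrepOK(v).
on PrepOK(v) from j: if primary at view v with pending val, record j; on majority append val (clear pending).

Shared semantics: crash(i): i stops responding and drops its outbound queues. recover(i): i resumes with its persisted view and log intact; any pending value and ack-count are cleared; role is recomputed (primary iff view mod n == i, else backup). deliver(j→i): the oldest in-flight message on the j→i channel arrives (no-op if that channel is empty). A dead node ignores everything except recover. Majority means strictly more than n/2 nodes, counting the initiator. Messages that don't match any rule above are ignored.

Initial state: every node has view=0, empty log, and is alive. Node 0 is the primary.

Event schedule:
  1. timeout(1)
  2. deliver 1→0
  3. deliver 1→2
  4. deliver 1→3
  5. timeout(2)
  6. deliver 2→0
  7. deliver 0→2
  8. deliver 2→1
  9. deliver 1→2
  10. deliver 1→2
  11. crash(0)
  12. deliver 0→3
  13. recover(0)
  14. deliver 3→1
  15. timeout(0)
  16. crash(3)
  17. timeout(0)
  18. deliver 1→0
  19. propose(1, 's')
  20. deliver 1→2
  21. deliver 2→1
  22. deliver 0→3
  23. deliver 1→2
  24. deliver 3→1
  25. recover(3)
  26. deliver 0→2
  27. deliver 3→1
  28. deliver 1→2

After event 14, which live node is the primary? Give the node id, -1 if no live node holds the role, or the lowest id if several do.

2

[1] timeout(1) → N1(prim v1 [-])
[2] deliver 1→0 → N0(back v1 [-])
[3] deliver 1→2 → N2(back v1 [-])
[4] deliver 1→3 → N3(back v1 [-])
[5] timeout(2) → N2(prim v2 [-])
[6] deliver 2→0 → N0(back v2 [-])
[7] deliver 0→2 → ∅
[8] deliver 2→1 → N1(back v2 [-])
[9] deliver 1→2 → ∅
[10] deliver 1→2 → ∅
[11] crash(0) → N0(✗back v2 [-])
[12] deliver 0→3 → ∅
[13] recover(0) → N0(back v2 [-])
[14] deliver 3→1 → ∅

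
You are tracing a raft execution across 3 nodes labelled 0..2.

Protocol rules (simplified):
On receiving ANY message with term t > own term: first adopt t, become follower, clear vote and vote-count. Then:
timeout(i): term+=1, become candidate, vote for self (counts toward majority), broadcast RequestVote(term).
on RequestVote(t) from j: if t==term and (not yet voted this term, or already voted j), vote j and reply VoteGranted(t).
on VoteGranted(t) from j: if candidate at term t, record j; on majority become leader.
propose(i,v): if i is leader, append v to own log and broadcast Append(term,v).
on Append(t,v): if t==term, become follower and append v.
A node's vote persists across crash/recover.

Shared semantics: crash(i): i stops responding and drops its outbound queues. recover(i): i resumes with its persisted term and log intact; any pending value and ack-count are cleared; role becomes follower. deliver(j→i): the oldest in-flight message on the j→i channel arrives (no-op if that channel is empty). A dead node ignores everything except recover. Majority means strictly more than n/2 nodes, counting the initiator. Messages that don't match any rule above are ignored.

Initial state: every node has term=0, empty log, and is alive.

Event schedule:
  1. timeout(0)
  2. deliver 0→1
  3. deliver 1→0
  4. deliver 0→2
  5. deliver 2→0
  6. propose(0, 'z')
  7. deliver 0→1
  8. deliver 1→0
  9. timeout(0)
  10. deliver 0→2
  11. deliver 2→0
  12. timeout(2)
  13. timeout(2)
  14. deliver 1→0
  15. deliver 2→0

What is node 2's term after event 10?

after 1 — timeout(0): n0:cand/t1/[-]
after 2 — deliver 0→1: n1:foll/t1/[-]
after 3 — deliver 1→0: n0:lead/t1/[-]
after 4 — deliver 0→2: n2:foll/t1/[-]
after 5 — deliver 2→0: ·
after 6 — propose(0,'z'): n0:lead/t1/[z]
after 7 — deliver 0→1: n1:foll/t1/[z]
after 8 — deliver 1→0: ·
after 9 — timeout(0): n0:cand/t2/[z]
after 10 — deliver 0→2: n2:foll/t1/[z]

1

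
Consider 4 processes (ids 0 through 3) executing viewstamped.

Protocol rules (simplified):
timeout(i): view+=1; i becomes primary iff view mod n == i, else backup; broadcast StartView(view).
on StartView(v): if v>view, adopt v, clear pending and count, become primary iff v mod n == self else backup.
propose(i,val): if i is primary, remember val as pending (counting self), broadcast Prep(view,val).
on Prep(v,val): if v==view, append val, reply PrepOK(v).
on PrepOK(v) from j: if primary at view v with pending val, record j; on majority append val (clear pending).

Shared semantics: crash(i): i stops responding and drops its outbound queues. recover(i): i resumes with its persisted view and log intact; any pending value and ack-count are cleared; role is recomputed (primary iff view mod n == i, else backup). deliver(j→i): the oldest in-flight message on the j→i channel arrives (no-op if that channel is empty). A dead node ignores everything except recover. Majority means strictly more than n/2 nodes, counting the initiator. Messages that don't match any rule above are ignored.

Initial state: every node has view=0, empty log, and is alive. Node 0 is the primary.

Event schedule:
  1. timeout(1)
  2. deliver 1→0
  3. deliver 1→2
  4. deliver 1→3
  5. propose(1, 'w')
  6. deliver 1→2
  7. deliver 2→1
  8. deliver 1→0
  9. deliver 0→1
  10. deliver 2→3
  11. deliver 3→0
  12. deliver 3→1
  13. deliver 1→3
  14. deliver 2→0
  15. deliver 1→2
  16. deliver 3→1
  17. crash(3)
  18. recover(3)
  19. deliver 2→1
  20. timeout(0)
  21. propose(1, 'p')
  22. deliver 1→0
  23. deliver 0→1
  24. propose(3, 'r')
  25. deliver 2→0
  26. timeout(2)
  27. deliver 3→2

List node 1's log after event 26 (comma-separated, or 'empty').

after 1 — timeout(1): n1:prim/v1/[-]
after 2 — deliver 1→0: n0:back/v1/[-]
after 3 — deliver 1→2: n2:back/v1/[-]
after 4 — deliver 1→3: n3:back/v1/[-]
after 5 — propose(1,'w'): ·
after 6 — deliver 1→2: n2:back/v1/[w]
after 7 — deliver 2→1: ·
after 8 — deliver 1→0: n0:back/v1/[w]
after 9 — deliver 0→1: n1:prim/v1/[w]
after 10 — deliver 2→3: ·
after 11 — deliver 3→0: ·
after 12 — deliver 3→1: ·
after 13 — deliver 1→3: n3:back/v1/[w]
after 14 — deliver 2→0: ·
after 15 — deliver 1→2: ·
after 16 — deliver 3→1: ·
after 17 — crash(3): n3:✗back/v1/[w]
after 18 — recover(3): n3:back/v1/[w]
after 19 — deliver 2→1: ·
after 20 — timeout(0): n0:back/v2/[w]
after 21 — propose(1,'p'): ·
after 22 — deliver 1→0: ·
after 23 — deliver 0→1: n1:back/v2/[w]
after 24 — propose(3,'r'): ·
after 25 — deliver 2→0: ·
after 26 — timeout(2): n2:prim/v2/[w]

w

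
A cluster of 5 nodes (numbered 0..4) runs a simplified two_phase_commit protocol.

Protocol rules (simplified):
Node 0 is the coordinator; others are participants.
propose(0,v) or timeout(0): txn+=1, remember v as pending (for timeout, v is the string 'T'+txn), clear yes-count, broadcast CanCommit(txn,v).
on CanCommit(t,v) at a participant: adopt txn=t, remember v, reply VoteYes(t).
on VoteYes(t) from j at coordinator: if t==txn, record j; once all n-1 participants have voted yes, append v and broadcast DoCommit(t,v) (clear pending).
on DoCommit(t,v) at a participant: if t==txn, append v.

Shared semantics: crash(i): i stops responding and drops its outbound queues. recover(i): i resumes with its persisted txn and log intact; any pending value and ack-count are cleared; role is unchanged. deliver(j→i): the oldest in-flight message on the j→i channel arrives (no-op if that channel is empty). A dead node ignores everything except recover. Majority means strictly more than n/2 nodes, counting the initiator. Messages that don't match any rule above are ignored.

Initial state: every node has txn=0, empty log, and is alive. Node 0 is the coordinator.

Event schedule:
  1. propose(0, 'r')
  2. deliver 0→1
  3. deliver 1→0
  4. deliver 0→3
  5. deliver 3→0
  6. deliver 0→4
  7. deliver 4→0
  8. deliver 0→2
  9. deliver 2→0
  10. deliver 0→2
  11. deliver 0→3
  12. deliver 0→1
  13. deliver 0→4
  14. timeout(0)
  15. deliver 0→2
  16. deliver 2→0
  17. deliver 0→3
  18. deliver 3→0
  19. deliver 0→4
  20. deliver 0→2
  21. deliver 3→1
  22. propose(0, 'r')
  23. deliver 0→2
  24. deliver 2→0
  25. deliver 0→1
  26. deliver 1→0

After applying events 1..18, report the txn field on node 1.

after 1 — propose(0,'r'): n0:coor/t1/[-]
after 2 — deliver 0→1: n1:part/t1/[-]
after 3 — deliver 1→0: ·
after 4 — deliver 0→3: n3:part/t1/[-]
after 5 — deliver 3→0: ·
after 6 — deliver 0→4: n4:part/t1/[-]
after 7 — deliver 4→0: ·
after 8 — deliver 0→2: n2:part/t1/[-]
after 9 — deliver 2→0: n0:coor/t1/[r]
after 10 — deliver 0→2: n2:part/t1/[r]
after 11 — deliver 0→3: n3:part/t1/[r]
after 12 — deliver 0→1: n1:part/t1/[r]
after 13 — deliver 0→4: n4:part/t1/[r]
after 14 — timeout(0): n0:coor/t2/[r]
after 15 — deliver 0→2: n2:part/t2/[r]
after 16 — deliver 2→0: ·
after 17 — deliver 0→3: n3:part/t2/[r]
after 18 — deliver 3→0: ·

1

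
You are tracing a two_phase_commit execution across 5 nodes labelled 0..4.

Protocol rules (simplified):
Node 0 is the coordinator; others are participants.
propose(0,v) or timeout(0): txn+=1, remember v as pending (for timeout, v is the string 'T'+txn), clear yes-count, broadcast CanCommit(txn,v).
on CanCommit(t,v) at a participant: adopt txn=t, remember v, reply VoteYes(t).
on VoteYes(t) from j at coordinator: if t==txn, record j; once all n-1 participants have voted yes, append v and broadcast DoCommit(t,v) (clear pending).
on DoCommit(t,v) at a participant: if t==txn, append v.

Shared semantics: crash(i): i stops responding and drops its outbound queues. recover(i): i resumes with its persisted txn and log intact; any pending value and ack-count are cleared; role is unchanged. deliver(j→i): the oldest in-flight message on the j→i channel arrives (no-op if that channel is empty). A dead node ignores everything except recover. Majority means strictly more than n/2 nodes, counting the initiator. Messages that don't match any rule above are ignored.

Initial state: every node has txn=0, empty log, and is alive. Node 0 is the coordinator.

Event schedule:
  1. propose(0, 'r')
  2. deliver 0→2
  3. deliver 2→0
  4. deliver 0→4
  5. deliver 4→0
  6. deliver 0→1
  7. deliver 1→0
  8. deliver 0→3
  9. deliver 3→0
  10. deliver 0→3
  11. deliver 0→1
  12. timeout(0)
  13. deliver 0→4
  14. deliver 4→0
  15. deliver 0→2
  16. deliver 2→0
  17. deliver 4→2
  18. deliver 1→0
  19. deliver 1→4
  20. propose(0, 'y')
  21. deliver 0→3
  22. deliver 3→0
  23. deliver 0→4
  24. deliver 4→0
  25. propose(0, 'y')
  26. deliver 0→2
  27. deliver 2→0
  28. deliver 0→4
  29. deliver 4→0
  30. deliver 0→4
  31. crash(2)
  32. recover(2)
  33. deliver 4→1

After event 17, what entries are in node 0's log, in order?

after 1 — propose(0,'r'): n0:coor/t1/[-]
after 2 — deliver 0→2: n2:part/t1/[-]
after 3 — deliver 2→0: ·
after 4 — deliver 0→4: n4:part/t1/[-]
after 5 — deliver 4→0: ·
after 6 — deliver 0→1: n1:part/t1/[-]
after 7 — deliver 1→0: ·
after 8 — deliver 0→3: n3:part/t1/[-]
after 9 — deliver 3→0: n0:coor/t1/[r]
after 10 — deliver 0→3: n3:part/t1/[r]
after 11 — deliver 0→1: n1:part/t1/[r]
after 12 — timeout(0): n0:coor/t2/[r]
after 13 — deliver 0→4: n4:part/t1/[r]
after 14 — deliver 4→0: ·
after 15 — deliver 0→2: n2:part/t1/[r]
after 16 — deliver 2→0: ·
after 17 — deliver 4→2: ·

r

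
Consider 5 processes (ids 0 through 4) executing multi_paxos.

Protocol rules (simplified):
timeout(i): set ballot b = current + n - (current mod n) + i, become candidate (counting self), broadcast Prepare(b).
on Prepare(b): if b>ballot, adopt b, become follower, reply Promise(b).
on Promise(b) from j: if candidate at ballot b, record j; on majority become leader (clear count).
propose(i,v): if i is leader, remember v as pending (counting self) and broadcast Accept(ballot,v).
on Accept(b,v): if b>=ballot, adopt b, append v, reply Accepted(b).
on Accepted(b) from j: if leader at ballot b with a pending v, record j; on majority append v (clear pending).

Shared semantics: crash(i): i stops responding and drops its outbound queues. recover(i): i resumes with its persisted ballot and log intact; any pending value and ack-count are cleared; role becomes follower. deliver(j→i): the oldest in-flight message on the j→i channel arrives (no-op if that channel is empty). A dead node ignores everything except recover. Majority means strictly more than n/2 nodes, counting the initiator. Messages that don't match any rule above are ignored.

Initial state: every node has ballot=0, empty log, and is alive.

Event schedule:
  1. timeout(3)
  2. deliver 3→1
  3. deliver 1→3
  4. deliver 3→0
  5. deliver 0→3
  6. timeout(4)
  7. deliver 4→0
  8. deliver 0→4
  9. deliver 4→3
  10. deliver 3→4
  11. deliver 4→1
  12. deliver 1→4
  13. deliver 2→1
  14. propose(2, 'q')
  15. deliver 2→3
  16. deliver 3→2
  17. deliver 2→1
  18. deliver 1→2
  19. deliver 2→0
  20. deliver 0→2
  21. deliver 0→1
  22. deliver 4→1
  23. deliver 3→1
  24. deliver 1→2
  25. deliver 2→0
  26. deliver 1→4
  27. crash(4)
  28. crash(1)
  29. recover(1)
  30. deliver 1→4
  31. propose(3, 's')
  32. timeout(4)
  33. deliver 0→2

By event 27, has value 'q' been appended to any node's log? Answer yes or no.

no

[1] timeout(3) → N3(cand b8 [-])
[2] deliver 3→1 → N1(foll b8 [-])
[3] deliver 1→3 → ∅
[4] deliver 3→0 → N0(foll b8 [-])
[5] deliver 0→3 → N3(lead b8 [-])
[6] timeout(4) → N4(cand b9 [-])
[7] deliver 4→0 → N0(foll b9 [-])
[8] deliver 0→4 → ∅
[9] deliver 4→3 → N3(foll b9 [-])
[10] deliver 3→4 → ∅
[11] deliver 4→1 → N1(foll b9 [-])
[12] deliver 1→4 → N4(lead b9 [-])
[13] deliver 2→1 → ∅
[14] propose(2,'q') → ∅
[15] deliver 2→3 → ∅
[16] deliver 3→2 → N2(foll b8 [-])
[17] deliver 2→1 → ∅
[18] deliver 1→2 → ∅
[19] deliver 2→0 → ∅
[20] deliver 0→2 → ∅
[21] deliver 0→1 → ∅
[22] deliver 4→1 → ∅
[23] deliver 3→1 → ∅
[24] deliver 1→2 → ∅
[25] deliver 2→0 → ∅
[26] deliver 1→4 → ∅
[27] crash(4) → N4(✗lead b9 [-])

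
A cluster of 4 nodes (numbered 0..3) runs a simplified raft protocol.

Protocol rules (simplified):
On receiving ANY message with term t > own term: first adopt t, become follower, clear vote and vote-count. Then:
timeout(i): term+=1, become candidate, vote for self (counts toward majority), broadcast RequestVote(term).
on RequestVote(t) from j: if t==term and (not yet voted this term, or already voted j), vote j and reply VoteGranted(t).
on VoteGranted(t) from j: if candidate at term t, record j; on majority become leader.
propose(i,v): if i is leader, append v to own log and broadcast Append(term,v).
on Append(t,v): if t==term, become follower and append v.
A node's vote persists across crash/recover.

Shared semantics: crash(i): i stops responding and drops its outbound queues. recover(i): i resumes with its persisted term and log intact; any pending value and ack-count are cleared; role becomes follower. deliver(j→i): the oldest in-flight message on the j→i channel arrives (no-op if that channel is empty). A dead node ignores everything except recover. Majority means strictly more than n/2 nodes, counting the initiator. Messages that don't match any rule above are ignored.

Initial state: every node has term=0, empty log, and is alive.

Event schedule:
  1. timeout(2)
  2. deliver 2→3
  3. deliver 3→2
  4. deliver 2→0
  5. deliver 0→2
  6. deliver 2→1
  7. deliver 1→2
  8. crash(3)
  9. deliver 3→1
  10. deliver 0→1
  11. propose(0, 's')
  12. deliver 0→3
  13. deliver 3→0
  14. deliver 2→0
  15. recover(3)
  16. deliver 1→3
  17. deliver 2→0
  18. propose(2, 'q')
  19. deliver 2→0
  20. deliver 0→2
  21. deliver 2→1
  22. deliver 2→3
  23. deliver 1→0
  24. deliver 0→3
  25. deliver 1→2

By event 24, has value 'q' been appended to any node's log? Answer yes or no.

yes

[1] timeout(2) → N2(cand t1 [-])
[2] deliver 2→3 → N3(foll t1 [-])
[3] deliver 3→2 → ∅
[4] deliver 2→0 → N0(foll t1 [-])
[5] deliver 0→2 → N2(lead t1 [-])
[6] deliver 2→1 → N1(foll t1 [-])
[7] deliver 1→2 → ∅
[8] crash(3) → N3(✗foll t1 [-])
[9] deliver 3→1 → ∅
[10] deliver 0→1 → ∅
[11] propose(0,'s') → ∅
[12] deliver 0→3 → ∅
[13] deliver 3→0 → ∅
[14] deliver 2→0 → ∅
[15] recover(3) → N3(foll t1 [-])
[16] deliver 1→3 → ∅
[17] deliver 2→0 → ∅
[18] propose(2,'q') → N2(lead t1 [q])
[19] deliver 2→0 → N0(foll t1 [q])
[20] deliver 0→2 → ∅
[21] deliver 2→1 → N1(foll t1 [q])
[22] deliver 2→3 → N3(foll t1 [q])
[23] deliver 1→0 → ∅
[24] deliver 0→3 → ∅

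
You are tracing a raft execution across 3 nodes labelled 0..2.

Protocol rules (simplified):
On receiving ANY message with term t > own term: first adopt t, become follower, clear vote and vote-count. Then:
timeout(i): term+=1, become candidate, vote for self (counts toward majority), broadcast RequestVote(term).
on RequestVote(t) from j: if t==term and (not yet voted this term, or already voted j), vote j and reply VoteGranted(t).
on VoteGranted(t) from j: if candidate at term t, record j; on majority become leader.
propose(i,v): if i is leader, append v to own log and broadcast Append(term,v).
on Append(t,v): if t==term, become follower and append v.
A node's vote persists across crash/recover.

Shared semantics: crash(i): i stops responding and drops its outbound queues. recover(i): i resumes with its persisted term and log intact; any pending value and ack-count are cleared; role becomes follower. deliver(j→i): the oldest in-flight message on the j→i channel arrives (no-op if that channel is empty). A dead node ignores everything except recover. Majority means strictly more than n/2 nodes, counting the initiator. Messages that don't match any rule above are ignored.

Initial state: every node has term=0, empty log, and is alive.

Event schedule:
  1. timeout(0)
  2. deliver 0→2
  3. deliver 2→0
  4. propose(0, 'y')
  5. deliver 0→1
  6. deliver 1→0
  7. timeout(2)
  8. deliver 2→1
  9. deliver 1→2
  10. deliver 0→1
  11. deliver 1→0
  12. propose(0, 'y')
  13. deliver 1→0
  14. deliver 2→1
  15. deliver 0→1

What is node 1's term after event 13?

after 1 — timeout(0): n0:cand/t1/[-]
after 2 — deliver 0→2: n2:foll/t1/[-]
after 3 — deliver 2→0: n0:lead/t1/[-]
after 4 — propose(0,'y'): n0:lead/t1/[y]
after 5 — deliver 0→1: n1:foll/t1/[-]
after 6 — deliver 1→0: ·
after 7 — timeout(2): n2:cand/t2/[-]
after 8 — deliver 2→1: n1:foll/t2/[-]
after 9 — deliver 1→2: n2:lead/t2/[-]
after 10 — deliver 0→1: ·
after 11 — deliver 1→0: ·
after 12 — propose(0,'y'): n0:lead/t1/[y,y]
after 13 — deliver 1→0: ·

2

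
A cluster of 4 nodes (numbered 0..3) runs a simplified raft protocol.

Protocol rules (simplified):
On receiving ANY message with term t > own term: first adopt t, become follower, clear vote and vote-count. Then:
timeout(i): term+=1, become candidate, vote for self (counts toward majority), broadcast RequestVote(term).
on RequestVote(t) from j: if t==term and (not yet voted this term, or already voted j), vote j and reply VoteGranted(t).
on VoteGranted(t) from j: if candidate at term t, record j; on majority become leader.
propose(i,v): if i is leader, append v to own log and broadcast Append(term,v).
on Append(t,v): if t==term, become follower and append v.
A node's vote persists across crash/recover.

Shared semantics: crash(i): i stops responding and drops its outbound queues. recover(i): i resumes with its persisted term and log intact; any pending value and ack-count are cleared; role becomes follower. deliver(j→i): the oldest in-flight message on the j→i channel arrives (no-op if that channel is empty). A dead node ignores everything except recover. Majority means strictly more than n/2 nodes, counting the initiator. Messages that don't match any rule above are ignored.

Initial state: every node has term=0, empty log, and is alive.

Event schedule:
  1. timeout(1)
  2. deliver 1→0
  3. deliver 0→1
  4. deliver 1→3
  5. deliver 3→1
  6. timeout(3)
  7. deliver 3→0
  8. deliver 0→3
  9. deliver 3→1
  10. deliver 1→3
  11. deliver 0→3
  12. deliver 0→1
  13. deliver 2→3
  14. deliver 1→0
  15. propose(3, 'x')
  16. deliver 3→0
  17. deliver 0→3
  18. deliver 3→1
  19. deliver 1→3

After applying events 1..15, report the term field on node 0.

1. timeout(1):  <1:cand t1 ->
2. deliver 1→0:  <0:foll t1 ->
3. deliver 0→1:  nop
4. deliver 1→3:  <3:foll t1 ->
5. deliver 3→1:  <1:lead t1 ->
6. timeout(3):  <3:cand t2 ->
7. deliver 3→0:  <0:foll t2 ->
8. deliver 0→3:  nop
9. deliver 3→1:  <1:foll t2 ->
10. deliver 1→3:  <3:lead t2 ->
11. deliver 0→3:  nop
12. deliver 0→1:  nop
13. deliver 2→3:  nop
14. deliver 1→0:  nop
15. propose(3,'x'):  <3:lead t2 x>

2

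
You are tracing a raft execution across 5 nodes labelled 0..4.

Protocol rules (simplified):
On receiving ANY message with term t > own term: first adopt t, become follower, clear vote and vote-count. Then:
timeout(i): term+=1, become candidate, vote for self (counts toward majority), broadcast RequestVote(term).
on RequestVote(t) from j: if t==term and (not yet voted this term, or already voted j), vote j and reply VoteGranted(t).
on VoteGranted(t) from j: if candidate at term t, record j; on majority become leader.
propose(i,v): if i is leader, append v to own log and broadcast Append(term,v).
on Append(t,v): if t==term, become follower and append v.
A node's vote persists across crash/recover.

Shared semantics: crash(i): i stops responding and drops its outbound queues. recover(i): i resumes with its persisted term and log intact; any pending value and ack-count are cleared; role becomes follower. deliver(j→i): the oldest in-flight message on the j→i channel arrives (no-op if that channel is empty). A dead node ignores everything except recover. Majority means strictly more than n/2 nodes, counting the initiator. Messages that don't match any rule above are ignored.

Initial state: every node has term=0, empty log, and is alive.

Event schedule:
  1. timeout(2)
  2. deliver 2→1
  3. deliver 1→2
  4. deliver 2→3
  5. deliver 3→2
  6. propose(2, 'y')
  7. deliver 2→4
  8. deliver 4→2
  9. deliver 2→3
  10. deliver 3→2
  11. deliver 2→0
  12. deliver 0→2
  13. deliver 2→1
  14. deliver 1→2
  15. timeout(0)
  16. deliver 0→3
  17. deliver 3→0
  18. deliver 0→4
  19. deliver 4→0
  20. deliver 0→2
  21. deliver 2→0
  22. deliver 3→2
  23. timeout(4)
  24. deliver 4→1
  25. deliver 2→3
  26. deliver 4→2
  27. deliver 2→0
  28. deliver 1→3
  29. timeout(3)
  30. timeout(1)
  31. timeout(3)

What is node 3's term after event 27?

step 1 timeout(2): 2={cand,t=1,log=-}
step 2 deliver 2→1: 1={foll,t=1,log=-}
step 3 deliver 1→2: —
step 4 deliver 2→3: 3={foll,t=1,log=-}
step 5 deliver 3→2: 2={lead,t=1,log=-}
step 6 propose(2,'y'): 2={lead,t=1,log=y}
step 7 deliver 2→4: 4={foll,t=1,log=-}
step 8 deliver 4→2: —
step 9 deliver 2→3: 3={foll,t=1,log=y}
step 10 deliver 3→2: —
step 11 deliver 2→0: 0={foll,t=1,log=-}
step 12 deliver 0→2: —
step 13 deliver 2→1: 1={foll,t=1,log=y}
step 14 deliver 1→2: —
step 15 timeout(0): 0={cand,t=2,log=-}
step 16 deliver 0→3: 3={foll,t=2,log=y}
step 17 deliver 3→0: —
step 18 deliver 0→4: 4={foll,t=2,log=-}
step 19 deliver 4→0: 0={lead,t=2,log=-}
step 20 deliver 0→2: 2={foll,t=2,log=y}
step 21 deliver 2→0: —
step 22 deliver 3→2: —
step 23 timeout(4): 4={cand,t=3,log=-}
step 24 deliver 4→1: 1={foll,t=3,log=y}
step 25 deliver 2→3: —
step 26 deliver 4→2: 2={foll,t=3,log=y}
step 27 deliver 2→0: —

2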